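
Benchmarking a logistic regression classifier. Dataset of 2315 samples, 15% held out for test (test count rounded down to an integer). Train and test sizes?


Test = ⌊2315·15/100⌋ = 347
Train = 2315 - 347 = 1968

Train: 1968, Test: 347


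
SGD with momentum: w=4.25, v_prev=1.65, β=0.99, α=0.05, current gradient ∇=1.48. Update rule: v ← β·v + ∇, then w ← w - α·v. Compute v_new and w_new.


v_new = 0.99·1.65 + 1.48 = 1.6335 + 1.48 = 3.1135
w_new = 4.25 - 0.05·3.1135 = 4.25 - 0.155675 = 4.094325

v_new=3.1135, w_new=4.094325


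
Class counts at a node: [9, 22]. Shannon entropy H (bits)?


Probabilities: [9/31, 22/31] ≈ [0.2903, 0.7097]
H = -((9/31)·log₂(9/31) + (22/31)·log₂(22/31))
  = 0.8691 bits

0.8691 bits


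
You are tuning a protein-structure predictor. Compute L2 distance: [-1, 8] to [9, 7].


d = √((-1-9)² + (8-7)²)
  = √(100 + 1)
  = √101 = 10.0499

10.0499


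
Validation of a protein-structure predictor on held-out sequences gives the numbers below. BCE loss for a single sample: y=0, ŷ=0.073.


BCE = -[y·ln(p) + (1-y)·ln(1-p)]
= -0 - 1·ln(1-0.073)
= -ln(0.927) = 0.0758

0.0758


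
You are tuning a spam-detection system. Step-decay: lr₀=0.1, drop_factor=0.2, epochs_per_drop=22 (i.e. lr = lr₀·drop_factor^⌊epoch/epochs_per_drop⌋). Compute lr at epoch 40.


n_drops = ⌊40/22⌋ = 1
lr = 0.1·0.2^1 = 0.1·0.2 = 0.02

0.02


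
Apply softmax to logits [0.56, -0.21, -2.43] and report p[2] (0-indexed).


Exponentials: e^0.56=1.7507, e^-0.21=0.8106, e^-2.43=0.088
Sum = 2.6493
Softmax = [0.6608, 0.306, 0.0332]
p[2] = 0.088/2.6493 = 0.0332

0.0332


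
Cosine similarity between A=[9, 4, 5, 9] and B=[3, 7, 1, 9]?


A·B = 9·3 + 4·7 + 5·1 + 9·9 = 141
‖A‖ = √203 = 14.2478, ‖B‖ = √140 = 11.8322
cos = 141/(√203·√140) = 141/√28420 = 0.8364

0.8364


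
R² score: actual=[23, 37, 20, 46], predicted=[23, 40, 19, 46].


ȳ = 31.5
SS_res = Σ(y-ŷ)² = 10
SS_tot = Σ(y-ȳ)² = 445
R² = 1 - SS_res/SS_tot = 1 - 0.0225 = 0.9775

0.9775


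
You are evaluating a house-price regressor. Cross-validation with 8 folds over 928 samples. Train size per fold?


Fold size = 928/8 = 116
Training per fold = 928 - 116 = 812

812


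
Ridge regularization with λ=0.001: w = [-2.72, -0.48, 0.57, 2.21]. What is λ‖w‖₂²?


‖w‖₂² = (-2.72)² + (-0.48)² + (0.57)² + (2.21)²
     = 7.3984 + 0.2304 + 0.3249 + 4.8841
     = 12.8378
λ·‖w‖₂² = 0.001·12.8378 = 0.012838

0.012838


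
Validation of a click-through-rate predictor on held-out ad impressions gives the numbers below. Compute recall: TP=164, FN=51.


Recall = TP/(TP+FN)
= 164/(164+51)
= 164/215 = 76.28%

76.28%


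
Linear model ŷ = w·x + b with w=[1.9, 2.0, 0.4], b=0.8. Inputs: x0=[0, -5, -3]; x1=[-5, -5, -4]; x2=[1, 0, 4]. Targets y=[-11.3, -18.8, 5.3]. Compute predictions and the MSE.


ŷ0 = (1.9)·(0) + (2.0)·(-5) + (0.4)·(-3) + 0.8 = -10.4
ŷ1 = (1.9)·(-5) + (2.0)·(-5) + (0.4)·(-4) + 0.8 = -20.3
ŷ2 = (1.9)·(1) + (2.0)·(0) + (0.4)·(4) + 0.8 = 4.3
errors² = [0.81, 2.25, 1.0]
MSE = 4.0600/3 = 1.3533

1.3533


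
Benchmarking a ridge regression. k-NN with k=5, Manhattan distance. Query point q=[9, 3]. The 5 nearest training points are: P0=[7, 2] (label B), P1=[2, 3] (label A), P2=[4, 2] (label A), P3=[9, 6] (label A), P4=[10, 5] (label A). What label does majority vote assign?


d(q,P0) = 3  (label B)
d(q,P1) = 7  (label A)
d(q,P2) = 6  (label A)
d(q,P3) = 3  (label A)
d(q,P4) = 3  (label A)
Votes: A=4, B=1
Majority → A

A


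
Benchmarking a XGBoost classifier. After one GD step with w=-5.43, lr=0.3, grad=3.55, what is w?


w_new = w - α·∇
= -5.43 - 0.3·3.55
= -5.43 - 1.065
= -6.495

-6.495


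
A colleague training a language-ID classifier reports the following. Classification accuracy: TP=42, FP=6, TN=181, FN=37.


Accuracy = (TP+TN)/(TP+TN+FP+FN)
= (42+181)/(266)
= 223/266 = 83.83%

83.83%


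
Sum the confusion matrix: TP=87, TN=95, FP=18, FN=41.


Total = TP + TN + FP + FN
= 87 + 95 + 18 + 41
= 241
(Predicted positive: 105, predicted negative: 136)

241


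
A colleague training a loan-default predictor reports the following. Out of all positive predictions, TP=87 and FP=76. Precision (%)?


Precision = TP/(TP+FP)
= 87/(87+76)
= 87/163 = 53.37%

53.37%


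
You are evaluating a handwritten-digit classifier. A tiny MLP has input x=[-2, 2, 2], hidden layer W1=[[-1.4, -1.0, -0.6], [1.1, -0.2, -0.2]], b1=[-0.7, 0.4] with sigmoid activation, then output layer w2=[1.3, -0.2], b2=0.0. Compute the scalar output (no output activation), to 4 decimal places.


z1[0] = (-1.4)·(-2) + (-1.0)·(2) + (-0.6)·(2) - 0.7 = -1.1
z1[1] = (1.1)·(-2) + (-0.2)·(2) + (-0.2)·(2) + 0.4 = -2.6
h = sigmoid(z1) = [0.2497, 0.0691]
output = (1.3)·(0.2497) + (-0.2)·(0.0691) + 0.0 = 0.3108

0.3108


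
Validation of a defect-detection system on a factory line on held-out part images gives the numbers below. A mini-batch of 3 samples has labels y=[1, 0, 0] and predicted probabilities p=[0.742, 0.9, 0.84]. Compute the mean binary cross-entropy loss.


L[0] = -ln(0.742) = 0.2984
L[1] = -ln(1-0.9) = -ln(0.1) = 2.3026
L[2] = -ln(1-0.84) = -ln(0.16) = 1.8326
mean = (0.2984 + 2.3026 + 1.8326)/3 = 1.4779

1.4779


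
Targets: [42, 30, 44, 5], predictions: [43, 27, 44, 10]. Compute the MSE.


Squared errors: (42-43)²=1, (30-27)²=9, (44-44)²=0, (5-10)²=25
Sum = 35
MSE = 35/4 = 35/4

35/4


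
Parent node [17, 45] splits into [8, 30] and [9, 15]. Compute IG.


Parent = [17, 45], H_parent = 0.8474
H_left = 0.7425 (n=38), H_right = 0.9544 (n=24)
H_children = (38/62)·0.7425 + (24/62)·0.9544 = 0.8245
IG = 0.8474 - 0.8245 = 0.0229

0.0229


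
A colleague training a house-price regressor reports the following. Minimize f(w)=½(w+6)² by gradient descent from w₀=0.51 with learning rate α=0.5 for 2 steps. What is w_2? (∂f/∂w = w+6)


step 1: grad = 0.51+6 = 6.51; w = 0.51 - 0.5·(6.51) = -2.745
step 2: grad = -2.745+6 = 3.255; w = -2.745 - 0.5·(3.255) = -4.3725

-4.3725


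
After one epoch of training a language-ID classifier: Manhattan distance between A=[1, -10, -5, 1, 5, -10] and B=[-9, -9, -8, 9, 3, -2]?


d = |1+ 9| + |-10+ 9| + |-5+ 8| + |1-9| + |5-3| + |-10+ 2|
  = 10 + 1 + 3 + 8 + 2 + 8
  = 32

32


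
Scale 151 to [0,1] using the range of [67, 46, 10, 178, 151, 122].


min=10, max=178
(151-10)/(178-10) = 141/168 = 0.8393

0.8393


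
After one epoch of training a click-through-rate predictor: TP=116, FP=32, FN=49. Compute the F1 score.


Precision = 116/148 = 0.7838
Recall = 116/165 = 0.703
F1 = 2·P·R/(P+R) = 2·TP/(2·TP+FP+FN) = 232/(232+32+49) = 232/313 = 0.7412

0.7412


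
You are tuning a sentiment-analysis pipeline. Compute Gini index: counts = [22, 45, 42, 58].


Probabilities: [22/167, 45/167, 42/167, 58/167] ≈ [0.1317, 0.2695, 0.2515, 0.3473]
Σpᵢ² = (484 + 2025 + 1764 + 3364)/167² = 7637/27889
Gini = 1 - Σpᵢ² = 1 - 7637/27889 = 0.7262

0.7262


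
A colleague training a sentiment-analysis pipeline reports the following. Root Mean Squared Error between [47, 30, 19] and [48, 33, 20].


MSE = 11/3 = 3.6667
RMSE = √(11/3) = 1.9149

1.9149


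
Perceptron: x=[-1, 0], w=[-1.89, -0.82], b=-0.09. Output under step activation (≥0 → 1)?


z = (-1)·(-1.89) + (0)·(-0.82) - 0.09
  = 1.8
step(z) = 1 (z≥0)

1


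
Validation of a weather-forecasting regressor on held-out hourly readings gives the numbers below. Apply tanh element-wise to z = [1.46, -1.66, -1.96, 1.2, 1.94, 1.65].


tanh(1.46) = 0.8977
tanh(-1.66) = -0.9302
tanh(-1.96) = -0.9611
tanh(1.2) = 0.8337
tanh(1.94) = 0.9595
tanh(1.65) = 0.9289
result = [0.8977, -0.9302, -0.9611, 0.8337, 0.9595, 0.9289]

[0.8977, -0.9302, -0.9611, 0.8337, 0.9595, 0.9289]


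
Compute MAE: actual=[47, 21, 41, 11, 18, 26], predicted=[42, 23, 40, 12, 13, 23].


Absolute errors: |47-42|=5, |21-23|=2, |41-40|=1, |11-12|=1, |18-13|=5, |26-23|=3
Sum = 17
MAE = 17/6 = 17/6

17/6


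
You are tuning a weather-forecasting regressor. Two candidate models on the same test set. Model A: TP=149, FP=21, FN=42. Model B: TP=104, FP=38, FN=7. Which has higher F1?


Model A: P=149/170=0.8765, R=149/191=0.7801, F1=2PR/(P+R)=2TP/(2TP+FP+FN)=298/361=0.8255
Model B: P=104/142=0.7324, R=104/111=0.9369, F1=2PR/(P+R)=2TP/(2TP+FP+FN)=208/253=0.8221
0.8255 > 0.8221 → Model A

Model A


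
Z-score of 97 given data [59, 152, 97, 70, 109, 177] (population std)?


μ = 110.6667, σ = 42.074
z = (97 - 110.6667)/42.074 = -0.3248

-0.3248


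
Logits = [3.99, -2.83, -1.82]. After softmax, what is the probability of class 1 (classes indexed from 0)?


Exponentials: e^3.99=54.0549, e^-2.83=0.059, e^-1.82=0.162
Sum = 54.2759
Softmax = [0.9959, 0.0011, 0.003]
p[1] = 0.059/54.2759 = 0.0011

0.0011


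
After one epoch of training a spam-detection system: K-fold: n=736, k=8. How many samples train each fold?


Fold size = 736/8 = 92
Training per fold = 736 - 92 = 644

644


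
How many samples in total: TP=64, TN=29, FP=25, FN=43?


Total = TP + TN + FP + FN
= 64 + 29 + 25 + 43
= 161
(Predicted positive: 89, predicted negative: 72)

161


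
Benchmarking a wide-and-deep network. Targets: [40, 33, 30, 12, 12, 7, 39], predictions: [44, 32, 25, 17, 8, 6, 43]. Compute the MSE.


Squared errors: (40-44)²=16, (33-32)²=1, (30-25)²=25, (12-17)²=25, (12-8)²=16, (7-6)²=1, (39-43)²=16
Sum = 100
MSE = 100/7 = 100/7

100/7


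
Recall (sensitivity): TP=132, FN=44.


Recall = TP/(TP+FN)
= 132/(132+44)
= 132/176 = 75.0%

75.0%


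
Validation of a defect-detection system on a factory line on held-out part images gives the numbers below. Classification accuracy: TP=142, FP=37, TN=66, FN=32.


Accuracy = (TP+TN)/(TP+TN+FP+FN)
= (142+66)/(277)
= 208/277 = 75.09%

75.09%


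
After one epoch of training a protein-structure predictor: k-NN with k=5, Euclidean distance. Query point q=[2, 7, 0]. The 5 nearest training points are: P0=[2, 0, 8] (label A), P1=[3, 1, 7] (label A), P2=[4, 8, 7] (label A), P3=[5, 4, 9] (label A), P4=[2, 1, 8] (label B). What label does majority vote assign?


d(q,P0) = 10.6301  (label A)
d(q,P1) = 9.2736  (label A)
d(q,P2) = 7.3485  (label A)
d(q,P3) = 9.9499  (label A)
d(q,P4) = 10.0  (label B)
Votes: A=4, B=1
Majority → A

A


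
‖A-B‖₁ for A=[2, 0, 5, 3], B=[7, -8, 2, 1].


d = |2-7| + |0+ 8| + |5-2| + |3-1|
  = 5 + 8 + 3 + 2
  = 18

18


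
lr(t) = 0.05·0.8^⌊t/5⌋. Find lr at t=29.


n_drops = ⌊29/5⌋ = 5
lr = 0.05·0.8^5 = 0.05·0.32768 = 0.016384

0.016384


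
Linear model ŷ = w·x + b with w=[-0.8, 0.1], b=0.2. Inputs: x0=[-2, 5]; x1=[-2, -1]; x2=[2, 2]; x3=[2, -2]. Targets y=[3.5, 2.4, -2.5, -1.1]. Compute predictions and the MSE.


ŷ0 = (-0.8)·(-2) + (0.1)·(5) + 0.2 = 2.3
ŷ1 = (-0.8)·(-2) + (0.1)·(-1) + 0.2 = 1.7
ŷ2 = (-0.8)·(2) + (0.1)·(2) + 0.2 = -1.2
ŷ3 = (-0.8)·(2) + (0.1)·(-2) + 0.2 = -1.6
errors² = [1.44, 0.49, 1.69, 0.25]
MSE = 3.8700/4 = 0.9675

0.9675


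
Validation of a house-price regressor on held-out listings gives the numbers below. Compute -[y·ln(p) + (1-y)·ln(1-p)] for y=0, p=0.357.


BCE = -[y·ln(p) + (1-y)·ln(1-p)]
= -0 - 1·ln(1-0.357)
= -ln(0.643) = 0.4416

0.4416


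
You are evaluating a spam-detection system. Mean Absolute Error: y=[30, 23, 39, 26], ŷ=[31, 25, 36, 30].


Absolute errors: |30-31|=1, |23-25|=2, |39-36|=3, |26-30|=4
Sum = 10
MAE = 10/4 = 5/2

5/2


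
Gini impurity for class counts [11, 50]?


Probabilities: [11/61, 50/61] ≈ [0.1803, 0.8197]
Σpᵢ² = (121 + 2500)/61² = 2621/3721
Gini = 1 - Σpᵢ² = 1 - 2621/3721 = 0.2956

0.2956


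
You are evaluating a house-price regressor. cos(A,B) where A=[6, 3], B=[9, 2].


A·B = 6·9 + 3·2 = 60
‖A‖ = √45 = 6.7082, ‖B‖ = √85 = 9.2195
cos = 60/(√45·√85) = 60/√3825 = 0.9701

0.9701


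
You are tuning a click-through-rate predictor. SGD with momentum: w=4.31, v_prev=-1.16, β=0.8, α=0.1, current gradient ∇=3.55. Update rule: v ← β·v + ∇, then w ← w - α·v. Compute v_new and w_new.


v_new = 0.8·-1.16 + 3.55 = -0.928 + 3.55 = 2.622
w_new = 4.31 - 0.1·2.622 = 4.31 - 0.2622 = 4.0478

v_new=2.622, w_new=4.0478


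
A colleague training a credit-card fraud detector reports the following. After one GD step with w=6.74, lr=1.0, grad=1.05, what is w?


w_new = w - α·∇
= 6.74 - 1.0·1.05
= 6.74 - 1.05
= 5.69

5.69


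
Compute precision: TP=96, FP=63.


Precision = TP/(TP+FP)
= 96/(96+63)
= 96/159 = 60.38%

60.38%


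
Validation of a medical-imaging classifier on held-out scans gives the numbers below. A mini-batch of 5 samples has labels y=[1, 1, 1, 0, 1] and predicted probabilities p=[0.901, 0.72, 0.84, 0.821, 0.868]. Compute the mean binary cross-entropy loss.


L[0] = -ln(0.901) = 0.1043
L[1] = -ln(0.72) = 0.3285
L[2] = -ln(0.84) = 0.1744
L[3] = -ln(1-0.821) = -ln(0.179) = 1.7204
L[4] = -ln(0.868) = 0.1416
mean = (0.1043 + 0.3285 + 0.1744 + 1.7204 + 0.1416)/5 = 0.4938

0.4938


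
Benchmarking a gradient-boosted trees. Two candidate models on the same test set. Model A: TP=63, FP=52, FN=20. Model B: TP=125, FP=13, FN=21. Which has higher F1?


Model A: P=63/115=0.5478, R=63/83=0.759, F1=2PR/(P+R)=2TP/(2TP+FP+FN)=126/198=0.6364
Model B: P=125/138=0.9058, R=125/146=0.8562, F1=2PR/(P+R)=2TP/(2TP+FP+FN)=250/284=0.8803
0.6364 < 0.8803 → Model B

Model B


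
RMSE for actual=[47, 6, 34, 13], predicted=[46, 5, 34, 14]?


MSE = 3/4 = 0.75
RMSE = √(3/4) = 0.866

0.866


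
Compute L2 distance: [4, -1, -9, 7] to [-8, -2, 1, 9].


d = √((4+ 8)² + (-1+ 2)² + (-9-1)² + (7-9)²)
  = √(144 + 1 + 100 + 4)
  = √249 = 15.7797

15.7797


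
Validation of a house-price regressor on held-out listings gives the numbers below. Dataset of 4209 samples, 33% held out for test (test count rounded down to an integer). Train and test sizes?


Test = ⌊4209·33/100⌋ = 1388
Train = 4209 - 1388 = 2821

Train: 2821, Test: 1388


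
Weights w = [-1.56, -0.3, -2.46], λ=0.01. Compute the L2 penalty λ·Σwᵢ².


‖w‖₂² = (-1.56)² + (-0.3)² + (-2.46)²
     = 2.4336 + 0.09 + 6.0516
     = 8.5752
λ·‖w‖₂² = 0.01·8.5752 = 0.085752

0.085752


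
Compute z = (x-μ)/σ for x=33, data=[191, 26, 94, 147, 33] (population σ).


μ = 98.2, σ = 63.9919
z = (33 - 98.2)/63.9919 = -1.0189

-1.0189


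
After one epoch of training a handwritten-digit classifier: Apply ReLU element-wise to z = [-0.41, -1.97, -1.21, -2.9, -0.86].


ReLU(-0.41) = max(0, -0.41) = 0.0
ReLU(-1.97) = max(0, -1.97) = 0.0
ReLU(-1.21) = max(0, -1.21) = 0.0
ReLU(-2.9) = max(0, -2.9) = 0.0
ReLU(-0.86) = max(0, -0.86) = 0.0
result = [0.0, 0.0, 0.0, 0.0, 0.0]

[0.0, 0.0, 0.0, 0.0, 0.0]


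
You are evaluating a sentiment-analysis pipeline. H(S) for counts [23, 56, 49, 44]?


Probabilities: [23/172, 56/172, 49/172, 44/172] ≈ [0.1337, 0.3256, 0.2849, 0.2558]
H = -((23/172)·log₂(23/172) + (56/172)·log₂(56/172) + (49/172)·log₂(49/172) + (44/172)·log₂(44/172))
  = 1.9345 bits

1.9345 bits


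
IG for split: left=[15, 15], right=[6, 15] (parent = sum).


Parent = [21, 30], H_parent = 0.9774
H_left = 1 (n=30), H_right = 0.8631 (n=21)
H_children = (30/51)·1 + (21/51)·0.8631 = 0.9436
IG = 0.9774 - 0.9436 = 0.0338

0.0338


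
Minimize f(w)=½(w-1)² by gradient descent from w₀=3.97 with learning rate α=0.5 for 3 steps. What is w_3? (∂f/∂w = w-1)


step 1: grad = 3.97-1 = 2.97; w = 3.97 - 0.5·(2.97) = 2.485
step 2: grad = 2.485-1 = 1.485; w = 2.485 - 0.5·(1.485) = 1.7425
step 3: grad = 1.7425-1 = 0.7425; w = 1.7425 - 0.5·(0.7425) = 1.37125

1.37125


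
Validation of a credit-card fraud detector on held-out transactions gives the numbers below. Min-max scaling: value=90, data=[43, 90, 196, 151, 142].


min=43, max=196
(90-43)/(196-43) = 47/153 = 0.3072

0.3072


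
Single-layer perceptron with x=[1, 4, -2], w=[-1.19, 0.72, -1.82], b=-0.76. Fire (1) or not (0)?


z = (1)·(-1.19) + (4)·(0.72) + (-2)·(-1.82) - 0.76
  = 4.57
step(z) = 1 (z≥0)

1


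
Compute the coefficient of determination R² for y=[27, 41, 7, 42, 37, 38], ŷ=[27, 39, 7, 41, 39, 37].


ȳ = 32
SS_res = Σ(y-ŷ)² = 10
SS_tot = Σ(y-ȳ)² = 892
R² = 1 - SS_res/SS_tot = 1 - 0.0112 = 0.9888

0.9888


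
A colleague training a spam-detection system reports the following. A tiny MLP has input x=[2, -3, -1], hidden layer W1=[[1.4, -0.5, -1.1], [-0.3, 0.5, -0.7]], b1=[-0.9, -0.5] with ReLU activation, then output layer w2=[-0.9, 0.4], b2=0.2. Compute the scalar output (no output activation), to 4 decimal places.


z1[0] = (1.4)·(2) + (-0.5)·(-3) + (-1.1)·(-1) - 0.9 = 4.5
z1[1] = (-0.3)·(2) + (0.5)·(-3) + (-0.7)·(-1) - 0.5 = -1.9
h = ReLU(z1) = [4.5, 0.0]
output = (-0.9)·(4.5) + (0.4)·(0.0) + 0.2 = -3.85

-3.85


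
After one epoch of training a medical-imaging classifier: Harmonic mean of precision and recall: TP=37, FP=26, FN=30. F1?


Precision = 37/63 = 0.5873
Recall = 37/67 = 0.5522
F1 = 2·P·R/(P+R) = 2·TP/(2·TP+FP+FN) = 74/(74+26+30) = 74/130 = 0.5692

0.5692


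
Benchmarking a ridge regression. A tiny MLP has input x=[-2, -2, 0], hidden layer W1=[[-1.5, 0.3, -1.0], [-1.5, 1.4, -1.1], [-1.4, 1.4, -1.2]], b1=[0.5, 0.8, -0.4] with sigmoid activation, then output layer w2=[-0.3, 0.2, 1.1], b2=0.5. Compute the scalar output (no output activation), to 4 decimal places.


z1[0] = (-1.5)·(-2) + (0.3)·(-2) + (-1.0)·(0) + 0.5 = 2.9
z1[1] = (-1.5)·(-2) + (1.4)·(-2) + (-1.1)·(0) + 0.8 = 1.0
z1[2] = (-1.4)·(-2) + (1.4)·(-2) + (-1.2)·(0) - 0.4 = -0.4
h = sigmoid(z1) = [0.9478, 0.7311, 0.4013]
output = (-0.3)·(0.9478) + (0.2)·(0.7311) + (1.1)·(0.4013) + 0.5 = 0.8033

0.8033


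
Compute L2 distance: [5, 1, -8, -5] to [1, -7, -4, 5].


d = √((5-1)² + (1+ 7)² + (-8+ 4)² + (-5-5)²)
  = √(16 + 64 + 16 + 100)
  = √196 = 14.0

14.0


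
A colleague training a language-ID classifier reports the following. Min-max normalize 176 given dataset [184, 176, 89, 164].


min=89, max=184
(176-89)/(184-89) = 87/95 = 0.9158

0.9158


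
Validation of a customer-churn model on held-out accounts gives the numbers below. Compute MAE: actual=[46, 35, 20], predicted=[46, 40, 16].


Absolute errors: |46-46|=0, |35-40|=5, |20-16|=4
Sum = 9
MAE = 9/3 = 3

3


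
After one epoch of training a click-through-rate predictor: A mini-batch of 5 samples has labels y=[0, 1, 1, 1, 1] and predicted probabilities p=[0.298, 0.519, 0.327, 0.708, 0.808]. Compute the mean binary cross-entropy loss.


L[0] = -ln(1-0.298) = -ln(0.702) = 0.3538
L[1] = -ln(0.519) = 0.6559
L[2] = -ln(0.327) = 1.1178
L[3] = -ln(0.708) = 0.3453
L[4] = -ln(0.808) = 0.2132
mean = (0.3538 + 0.6559 + 1.1178 + 0.3453 + 0.2132)/5 = 0.5372

0.5372


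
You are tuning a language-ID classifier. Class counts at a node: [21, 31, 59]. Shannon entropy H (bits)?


Probabilities: [21/111, 31/111, 59/111] ≈ [0.1892, 0.2793, 0.5315]
H = -((21/111)·log₂(21/111) + (31/111)·log₂(31/111) + (59/111)·log₂(59/111))
  = 1.453 bits

1.453 bits


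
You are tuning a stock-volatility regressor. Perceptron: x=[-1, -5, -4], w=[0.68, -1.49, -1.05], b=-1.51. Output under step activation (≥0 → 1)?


z = (-1)·(0.68) + (-5)·(-1.49) + (-4)·(-1.05) - 1.51
  = 9.46
step(z) = 1 (z≥0)

1


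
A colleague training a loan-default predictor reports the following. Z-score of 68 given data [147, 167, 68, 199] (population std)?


μ = 145.25, σ = 48.3031
z = (68 - 145.25)/48.3031 = -1.5993

-1.5993


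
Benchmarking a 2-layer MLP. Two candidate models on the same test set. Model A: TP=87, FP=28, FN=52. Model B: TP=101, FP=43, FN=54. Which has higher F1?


Model A: P=87/115=0.7565, R=87/139=0.6259, F1=2PR/(P+R)=2TP/(2TP+FP+FN)=174/254=0.685
Model B: P=101/144=0.7014, R=101/155=0.6516, F1=2PR/(P+R)=2TP/(2TP+FP+FN)=202/299=0.6756
0.685 > 0.6756 → Model A

Model A


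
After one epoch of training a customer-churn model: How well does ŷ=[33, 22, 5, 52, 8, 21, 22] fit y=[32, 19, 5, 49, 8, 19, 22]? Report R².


ȳ = 22
SS_res = Σ(y-ŷ)² = 23
SS_tot = Σ(y-ȳ)² = 1332
R² = 1 - SS_res/SS_tot = 1 - 0.0173 = 0.9827

0.9827


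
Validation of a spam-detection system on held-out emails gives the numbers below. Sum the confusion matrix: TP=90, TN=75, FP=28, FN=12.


Total = TP + TN + FP + FN
= 90 + 75 + 28 + 12
= 205
(Predicted positive: 118, predicted negative: 87)

205


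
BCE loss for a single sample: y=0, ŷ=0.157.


BCE = -[y·ln(p) + (1-y)·ln(1-p)]
= -0 - 1·ln(1-0.157)
= -ln(0.843) = 0.1708

0.1708


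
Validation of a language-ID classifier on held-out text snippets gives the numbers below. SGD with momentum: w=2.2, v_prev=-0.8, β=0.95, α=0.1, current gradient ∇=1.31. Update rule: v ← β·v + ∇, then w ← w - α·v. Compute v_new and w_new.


v_new = 0.95·-0.8 + 1.31 = -0.76 + 1.31 = 0.55
w_new = 2.2 - 0.1·0.55 = 2.2 - 0.055 = 2.145

v_new=0.55, w_new=2.145


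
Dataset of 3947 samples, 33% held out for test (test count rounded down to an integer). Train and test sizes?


Test = ⌊3947·33/100⌋ = 1302
Train = 3947 - 1302 = 2645

Train: 2645, Test: 1302


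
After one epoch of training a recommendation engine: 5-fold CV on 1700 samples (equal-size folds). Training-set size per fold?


Fold size = 1700/5 = 340
Training per fold = 1700 - 340 = 1360

1360


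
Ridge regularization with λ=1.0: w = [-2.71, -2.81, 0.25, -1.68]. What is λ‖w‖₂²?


‖w‖₂² = (-2.71)² + (-2.81)² + (0.25)² + (-1.68)²
     = 7.3441 + 7.8961 + 0.0625 + 2.8224
     = 18.1251
λ·‖w‖₂² = 1.0·18.1251 = 18.1251

18.1251


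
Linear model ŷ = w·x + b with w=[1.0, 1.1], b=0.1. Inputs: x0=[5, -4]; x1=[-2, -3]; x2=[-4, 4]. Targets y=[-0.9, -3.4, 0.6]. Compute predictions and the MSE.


ŷ0 = (1.0)·(5) + (1.1)·(-4) + 0.1 = 0.7
ŷ1 = (1.0)·(-2) + (1.1)·(-3) + 0.1 = -5.2
ŷ2 = (1.0)·(-4) + (1.1)·(4) + 0.1 = 0.5
errors² = [2.56, 3.24, 0.01]
MSE = 5.8100/3 = 1.9367

1.9367


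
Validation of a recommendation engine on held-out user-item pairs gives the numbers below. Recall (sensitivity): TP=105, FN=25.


Recall = TP/(TP+FN)
= 105/(105+25)
= 105/130 = 80.77%

80.77%


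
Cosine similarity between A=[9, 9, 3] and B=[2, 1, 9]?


A·B = 9·2 + 9·1 + 3·9 = 54
‖A‖ = √171 = 13.0767, ‖B‖ = √86 = 9.2736
cos = 54/(√171·√86) = 54/√14706 = 0.4453

0.4453


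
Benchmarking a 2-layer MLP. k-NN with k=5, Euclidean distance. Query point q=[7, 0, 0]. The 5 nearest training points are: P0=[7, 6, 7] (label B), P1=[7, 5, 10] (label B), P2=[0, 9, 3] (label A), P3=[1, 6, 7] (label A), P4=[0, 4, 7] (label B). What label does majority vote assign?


d(q,P0) = 9.2195  (label B)
d(q,P1) = 11.1803  (label B)
d(q,P2) = 11.7898  (label A)
d(q,P3) = 11.0  (label A)
d(q,P4) = 10.6771  (label B)
Votes: A=2, B=3
Majority → B

B


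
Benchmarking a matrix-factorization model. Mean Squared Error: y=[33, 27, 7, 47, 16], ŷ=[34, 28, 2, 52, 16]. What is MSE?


Squared errors: (33-34)²=1, (27-28)²=1, (7-2)²=25, (47-52)²=25, (16-16)²=0
Sum = 52
MSE = 52/5 = 52/5

52/5


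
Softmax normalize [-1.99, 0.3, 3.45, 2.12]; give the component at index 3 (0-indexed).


Exponentials: e^-1.99=0.1367, e^0.3=1.3499, e^3.45=31.5004, e^2.12=8.3311
Sum = 41.3181
Softmax = [0.0033, 0.0327, 0.7624, 0.2016]
p[3] = 8.3311/41.3181 = 0.2016

0.2016


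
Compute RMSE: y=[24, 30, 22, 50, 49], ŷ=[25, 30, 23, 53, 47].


MSE = 15/5 = 3
RMSE = √(15/5) = 1.7321

1.7321


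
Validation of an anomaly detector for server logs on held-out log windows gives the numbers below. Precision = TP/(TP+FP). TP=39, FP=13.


Precision = TP/(TP+FP)
= 39/(39+13)
= 39/52 = 75.0%

75.0%


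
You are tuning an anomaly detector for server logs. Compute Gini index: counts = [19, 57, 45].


Probabilities: [19/121, 57/121, 45/121] ≈ [0.157, 0.4711, 0.3719]
Σpᵢ² = (361 + 3249 + 2025)/121² = 5635/14641
Gini = 1 - Σpᵢ² = 1 - 5635/14641 = 0.6151

0.6151


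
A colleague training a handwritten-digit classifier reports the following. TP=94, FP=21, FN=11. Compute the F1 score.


Precision = 94/115 = 0.8174
Recall = 94/105 = 0.8952
F1 = 2·P·R/(P+R) = 2·TP/(2·TP+FP+FN) = 188/(188+21+11) = 188/220 = 0.8545

0.8545


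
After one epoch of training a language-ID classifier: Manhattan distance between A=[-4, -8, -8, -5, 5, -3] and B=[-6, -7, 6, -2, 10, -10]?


d = |-4+ 6| + |-8+ 7| + |-8-6| + |-5+ 2| + |5-10| + |-3+ 10|
  = 2 + 1 + 14 + 3 + 5 + 7
  = 32

32


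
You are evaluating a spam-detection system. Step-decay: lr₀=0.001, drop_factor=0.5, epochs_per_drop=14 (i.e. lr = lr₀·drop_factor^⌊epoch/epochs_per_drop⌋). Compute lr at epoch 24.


n_drops = ⌊24/14⌋ = 1
lr = 0.001·0.5^1 = 0.001·0.5 = 0.0005

0.0005


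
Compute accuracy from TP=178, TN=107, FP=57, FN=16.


Accuracy = (TP+TN)/(TP+TN+FP+FN)
= (178+107)/(358)
= 285/358 = 79.61%

79.61%


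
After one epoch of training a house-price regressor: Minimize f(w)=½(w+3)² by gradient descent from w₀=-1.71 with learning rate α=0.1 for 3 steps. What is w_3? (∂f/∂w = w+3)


step 1: grad = -1.71+3 = 1.29; w = -1.71 - 0.1·(1.29) = -1.839
step 2: grad = -1.839+3 = 1.161; w = -1.839 - 0.1·(1.161) = -1.9551
step 3: grad = -1.9551+3 = 1.0449; w = -1.9551 - 0.1·(1.0449) = -2.05959

-2.05959


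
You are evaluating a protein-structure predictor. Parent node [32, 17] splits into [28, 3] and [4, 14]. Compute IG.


Parent = [32, 17], H_parent = 0.9313
H_left = 0.4587 (n=31), H_right = 0.7642 (n=18)
H_children = (31/49)·0.4587 + (18/49)·0.7642 = 0.5709
IG = 0.9313 - 0.5709 = 0.3604

0.3604


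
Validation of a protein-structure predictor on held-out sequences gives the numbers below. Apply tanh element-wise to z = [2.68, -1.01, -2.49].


tanh(2.68) = 0.9906
tanh(-1.01) = -0.7658
tanh(-2.49) = -0.9863
result = [0.9906, -0.7658, -0.9863]

[0.9906, -0.7658, -0.9863]


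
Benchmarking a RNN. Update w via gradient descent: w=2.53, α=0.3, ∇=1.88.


w_new = w - α·∇
= 2.53 - 0.3·1.88
= 2.53 - 0.564
= 1.966

1.966


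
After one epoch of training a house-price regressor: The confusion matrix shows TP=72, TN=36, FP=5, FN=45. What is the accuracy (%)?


Accuracy = (TP+TN)/(TP+TN+FP+FN)
= (72+36)/(158)
= 108/158 = 68.35%

68.35%


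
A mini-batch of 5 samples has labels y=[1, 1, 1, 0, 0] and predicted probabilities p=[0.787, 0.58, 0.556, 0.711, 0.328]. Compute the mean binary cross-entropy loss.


L[0] = -ln(0.787) = 0.2395
L[1] = -ln(0.58) = 0.5447
L[2] = -ln(0.556) = 0.587
L[3] = -ln(1-0.711) = -ln(0.289) = 1.2413
L[4] = -ln(1-0.328) = -ln(0.672) = 0.3975
mean = (0.2395 + 0.5447 + 0.587 + 1.2413 + 0.3975)/5 = 0.602

0.602


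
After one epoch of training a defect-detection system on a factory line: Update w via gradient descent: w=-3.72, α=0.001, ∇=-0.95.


w_new = w - α·∇
= -3.72 - 0.001·-0.95
= -3.72 + 0.00095
= -3.71905

-3.71905


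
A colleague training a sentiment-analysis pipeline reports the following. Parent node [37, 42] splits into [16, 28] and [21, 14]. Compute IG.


Parent = [37, 42], H_parent = 0.9971
H_left = 0.9457 (n=44), H_right = 0.971 (n=35)
H_children = (44/79)·0.9457 + (35/79)·0.971 = 0.9569
IG = 0.9971 - 0.9569 = 0.0402

0.0402


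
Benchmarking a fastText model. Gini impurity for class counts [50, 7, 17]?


Probabilities: [50/74, 7/74, 17/74] ≈ [0.6757, 0.0946, 0.2297]
Σpᵢ² = (2500 + 49 + 289)/74² = 2838/5476
Gini = 1 - Σpᵢ² = 1 - 2838/5476 = 0.4817

0.4817


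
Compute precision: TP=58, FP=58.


Precision = TP/(TP+FP)
= 58/(58+58)
= 58/116 = 50.0%

50.0%


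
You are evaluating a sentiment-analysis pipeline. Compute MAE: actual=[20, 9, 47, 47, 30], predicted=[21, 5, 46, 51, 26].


Absolute errors: |20-21|=1, |9-5|=4, |47-46|=1, |47-51|=4, |30-26|=4
Sum = 14
MAE = 14/5 = 14/5

14/5


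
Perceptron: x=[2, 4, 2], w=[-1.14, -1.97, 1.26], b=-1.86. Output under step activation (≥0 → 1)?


z = (2)·(-1.14) + (4)·(-1.97) + (2)·(1.26) - 1.86
  = -9.5
step(z) = 0 (z<0)

0


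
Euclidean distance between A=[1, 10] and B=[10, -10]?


d = √((1-10)² + (10+ 10)²)
  = √(81 + 400)
  = √481 = 21.9317

21.9317


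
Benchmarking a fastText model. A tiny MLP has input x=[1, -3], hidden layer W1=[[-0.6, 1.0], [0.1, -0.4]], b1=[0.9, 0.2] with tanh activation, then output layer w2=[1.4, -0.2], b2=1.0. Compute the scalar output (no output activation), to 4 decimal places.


z1[0] = (-0.6)·(1) + (1.0)·(-3) + 0.9 = -2.7
z1[1] = (0.1)·(1) + (-0.4)·(-3) + 0.2 = 1.5
h = tanh(z1) = [-0.991, 0.9051]
output = (1.4)·(-0.991) + (-0.2)·(0.9051) + 1.0 = -0.5684

-0.5684


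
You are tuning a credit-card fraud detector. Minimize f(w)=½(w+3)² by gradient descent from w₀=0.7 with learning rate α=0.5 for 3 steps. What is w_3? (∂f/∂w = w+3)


step 1: grad = 0.7+3 = 3.7; w = 0.7 - 0.5·(3.7) = -1.15
step 2: grad = -1.15+3 = 1.85; w = -1.15 - 0.5·(1.85) = -2.075
step 3: grad = -2.075+3 = 0.925; w = -2.075 - 0.5·(0.925) = -2.5375

-2.5375


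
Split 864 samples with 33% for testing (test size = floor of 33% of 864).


Test = ⌊864·33/100⌋ = 285
Train = 864 - 285 = 579

Train: 579, Test: 285


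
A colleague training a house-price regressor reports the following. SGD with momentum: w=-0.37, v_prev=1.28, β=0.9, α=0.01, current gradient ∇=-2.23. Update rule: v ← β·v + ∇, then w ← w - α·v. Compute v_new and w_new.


v_new = 0.9·1.28 - 2.23 = 1.152 - 2.23 = -1.078
w_new = -0.37 - 0.01·-1.078 = -0.37 + 0.01078 = -0.35922

v_new=-1.078, w_new=-0.35922


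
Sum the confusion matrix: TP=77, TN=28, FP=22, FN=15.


Total = TP + TN + FP + FN
= 77 + 28 + 22 + 15
= 142
(Predicted positive: 99, predicted negative: 43)

142


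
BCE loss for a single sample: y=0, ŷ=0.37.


BCE = -[y·ln(p) + (1-y)·ln(1-p)]
= -0 - 1·ln(1-0.37)
= -ln(0.63) = 0.462

0.462


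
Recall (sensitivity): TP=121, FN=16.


Recall = TP/(TP+FN)
= 121/(121+16)
= 121/137 = 88.32%

88.32%


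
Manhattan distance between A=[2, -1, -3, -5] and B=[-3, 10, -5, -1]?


d = |2+ 3| + |-1-10| + |-3+ 5| + |-5+ 1|
  = 5 + 11 + 2 + 4
  = 22

22


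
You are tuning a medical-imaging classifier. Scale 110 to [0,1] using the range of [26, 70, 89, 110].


min=26, max=110
(110-26)/(110-26) = 84/84 = 1.0

1.0


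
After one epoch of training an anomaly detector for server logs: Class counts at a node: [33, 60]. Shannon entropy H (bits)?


Probabilities: [33/93, 60/93] ≈ [0.3548, 0.6452]
H = -((33/93)·log₂(33/93) + (60/93)·log₂(60/93))
  = 0.9383 bits

0.9383 bits


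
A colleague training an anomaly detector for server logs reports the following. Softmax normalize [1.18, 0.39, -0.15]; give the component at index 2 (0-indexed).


Exponentials: e^1.18=3.2544, e^0.39=1.477, e^-0.15=0.8607
Sum = 5.5921
Softmax = [0.582, 0.2641, 0.1539]
p[2] = 0.8607/5.5921 = 0.1539

0.1539


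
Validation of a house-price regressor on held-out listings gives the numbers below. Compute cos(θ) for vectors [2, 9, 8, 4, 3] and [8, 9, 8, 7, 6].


A·B = 2·8 + 9·9 + 8·8 + 4·7 + 3·6 = 207
‖A‖ = √174 = 13.1909, ‖B‖ = √294 = 17.1464
cos = 207/(√174·√294) = 207/√51156 = 0.9152

0.9152


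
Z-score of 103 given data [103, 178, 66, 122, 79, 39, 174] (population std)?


μ = 108.7143, σ = 49.0472
z = (103 - 108.7143)/49.0472 = -0.1165

-0.1165


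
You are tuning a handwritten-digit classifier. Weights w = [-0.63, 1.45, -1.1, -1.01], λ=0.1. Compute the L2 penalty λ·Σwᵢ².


‖w‖₂² = (-0.63)² + (1.45)² + (-1.1)² + (-1.01)²
     = 0.3969 + 2.1025 + 1.21 + 1.0201
     = 4.7295
λ·‖w‖₂² = 0.1·4.7295 = 0.47295

0.47295


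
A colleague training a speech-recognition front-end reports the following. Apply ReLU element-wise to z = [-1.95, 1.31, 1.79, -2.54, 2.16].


ReLU(-1.95) = max(0, -1.95) = 0.0
ReLU(1.31) = max(0, 1.31) = 1.31
ReLU(1.79) = max(0, 1.79) = 1.79
ReLU(-2.54) = max(0, -2.54) = 0.0
ReLU(2.16) = max(0, 2.16) = 2.16
result = [0.0, 1.31, 1.79, 0.0, 2.16]

[0.0, 1.31, 1.79, 0.0, 2.16]


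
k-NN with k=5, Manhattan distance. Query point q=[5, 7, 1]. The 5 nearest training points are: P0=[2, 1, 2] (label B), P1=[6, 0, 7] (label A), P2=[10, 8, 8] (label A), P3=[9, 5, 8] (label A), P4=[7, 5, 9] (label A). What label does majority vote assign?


d(q,P0) = 10  (label B)
d(q,P1) = 14  (label A)
d(q,P2) = 13  (label A)
d(q,P3) = 13  (label A)
d(q,P4) = 12  (label A)
Votes: A=4, B=1
Majority → A

A


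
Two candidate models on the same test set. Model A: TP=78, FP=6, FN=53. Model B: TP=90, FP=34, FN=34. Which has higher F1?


Model A: P=78/84=0.9286, R=78/131=0.5954, F1=2PR/(P+R)=2TP/(2TP+FP+FN)=156/215=0.7256
Model B: P=90/124=0.7258, R=90/124=0.7258, F1=2PR/(P+R)=2TP/(2TP+FP+FN)=180/248=0.7258
0.7256 < 0.7258 → Model B

Model B


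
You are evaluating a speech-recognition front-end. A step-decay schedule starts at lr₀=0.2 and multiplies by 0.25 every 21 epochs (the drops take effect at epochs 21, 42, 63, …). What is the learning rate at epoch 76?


n_drops = ⌊76/21⌋ = 3
lr = 0.2·0.25^3 = 0.2·0.015625 = 0.003125

0.003125


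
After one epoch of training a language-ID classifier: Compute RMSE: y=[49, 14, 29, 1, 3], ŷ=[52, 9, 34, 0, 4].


MSE = 61/5 = 12.2
RMSE = √(61/5) = 3.4928

3.4928


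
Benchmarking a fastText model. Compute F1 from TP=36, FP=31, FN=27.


Precision = 36/67 = 0.5373
Recall = 36/63 = 0.5714
F1 = 2·P·R/(P+R) = 2·TP/(2·TP+FP+FN) = 72/(72+31+27) = 72/130 = 0.5538

0.5538


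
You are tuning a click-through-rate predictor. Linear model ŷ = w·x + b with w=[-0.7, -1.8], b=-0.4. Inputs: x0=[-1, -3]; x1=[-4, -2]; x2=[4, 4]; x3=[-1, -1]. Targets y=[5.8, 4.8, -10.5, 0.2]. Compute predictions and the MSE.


ŷ0 = (-0.7)·(-1) + (-1.8)·(-3) - 0.4 = 5.7
ŷ1 = (-0.7)·(-4) + (-1.8)·(-2) - 0.4 = 6.0
ŷ2 = (-0.7)·(4) + (-1.8)·(4) - 0.4 = -10.4
ŷ3 = (-0.7)·(-1) + (-1.8)·(-1) - 0.4 = 2.1
errors² = [0.01, 1.44, 0.01, 3.61]
MSE = 5.0700/4 = 1.2675

1.2675


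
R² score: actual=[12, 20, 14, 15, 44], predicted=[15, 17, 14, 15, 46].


ȳ = 21
SS_res = Σ(y-ŷ)² = 22
SS_tot = Σ(y-ȳ)² = 696
R² = 1 - SS_res/SS_tot = 1 - 0.0316 = 0.9684

0.9684


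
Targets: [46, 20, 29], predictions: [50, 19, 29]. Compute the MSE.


Squared errors: (46-50)²=16, (20-19)²=1, (29-29)²=0
Sum = 17
MSE = 17/3 = 17/3

17/3


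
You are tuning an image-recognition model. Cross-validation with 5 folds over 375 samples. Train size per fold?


Fold size = 375/5 = 75
Training per fold = 375 - 75 = 300

300


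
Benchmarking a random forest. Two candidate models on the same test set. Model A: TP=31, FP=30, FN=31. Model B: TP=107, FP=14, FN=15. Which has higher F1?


Model A: P=31/61=0.5082, R=31/62=0.5, F1=2PR/(P+R)=2TP/(2TP+FP+FN)=62/123=0.5041
Model B: P=107/121=0.8843, R=107/122=0.877, F1=2PR/(P+R)=2TP/(2TP+FP+FN)=214/243=0.8807
0.5041 < 0.8807 → Model B

Model B


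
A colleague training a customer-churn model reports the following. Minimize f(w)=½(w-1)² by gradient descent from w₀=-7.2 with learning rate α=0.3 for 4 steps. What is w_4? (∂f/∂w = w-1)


step 1: grad = -7.2-1 = -8.2; w = -7.2 - 0.3·(-8.2) = -4.74
step 2: grad = -4.74-1 = -5.74; w = -4.74 - 0.3·(-5.74) = -3.018
step 3: grad = -3.018-1 = -4.018; w = -3.018 - 0.3·(-4.018) = -1.8126
step 4: grad = -1.8126-1 = -2.8126; w = -1.8126 - 0.3·(-2.8126) = -0.96882

-0.96882


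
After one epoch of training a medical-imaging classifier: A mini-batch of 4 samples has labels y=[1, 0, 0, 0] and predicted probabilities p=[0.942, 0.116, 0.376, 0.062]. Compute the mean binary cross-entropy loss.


L[0] = -ln(0.942) = 0.0598
L[1] = -ln(1-0.116) = -ln(0.884) = 0.1233
L[2] = -ln(1-0.376) = -ln(0.624) = 0.4716
L[3] = -ln(1-0.062) = -ln(0.938) = 0.064
mean = (0.0598 + 0.1233 + 0.4716 + 0.064)/4 = 0.1797

0.1797


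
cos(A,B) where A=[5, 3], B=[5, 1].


A·B = 5·5 + 3·1 = 28
‖A‖ = √34 = 5.831, ‖B‖ = √26 = 5.099
cos = 28/(√34·√26) = 28/√884 = 0.9417

0.9417


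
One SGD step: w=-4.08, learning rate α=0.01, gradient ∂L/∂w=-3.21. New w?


w_new = w - α·∇
= -4.08 - 0.01·-3.21
= -4.08 + 0.0321
= -4.0479

-4.0479


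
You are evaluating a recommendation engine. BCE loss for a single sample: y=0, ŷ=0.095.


BCE = -[y·ln(p) + (1-y)·ln(1-p)]
= -0 - 1·ln(1-0.095)
= -ln(0.905) = 0.0998

0.0998


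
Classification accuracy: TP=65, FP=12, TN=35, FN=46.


Accuracy = (TP+TN)/(TP+TN+FP+FN)
= (65+35)/(158)
= 100/158 = 63.29%

63.29%


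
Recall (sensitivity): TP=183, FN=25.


Recall = TP/(TP+FN)
= 183/(183+25)
= 183/208 = 87.98%

87.98%


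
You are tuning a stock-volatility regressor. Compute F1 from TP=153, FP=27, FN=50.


Precision = 153/180 = 0.85
Recall = 153/203 = 0.7537
F1 = 2·P·R/(P+R) = 2·TP/(2·TP+FP+FN) = 306/(306+27+50) = 306/383 = 0.799

0.799


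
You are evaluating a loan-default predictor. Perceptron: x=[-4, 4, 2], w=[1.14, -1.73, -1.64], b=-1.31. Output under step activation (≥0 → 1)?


z = (-4)·(1.14) + (4)·(-1.73) + (2)·(-1.64) - 1.31
  = -16.07
step(z) = 0 (z<0)

0


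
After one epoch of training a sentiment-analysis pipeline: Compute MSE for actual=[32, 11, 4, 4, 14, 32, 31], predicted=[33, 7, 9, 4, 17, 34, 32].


Squared errors: (32-33)²=1, (11-7)²=16, (4-9)²=25, (4-4)²=0, (14-17)²=9, (32-34)²=4, (31-32)²=1
Sum = 56
MSE = 56/7 = 8

8


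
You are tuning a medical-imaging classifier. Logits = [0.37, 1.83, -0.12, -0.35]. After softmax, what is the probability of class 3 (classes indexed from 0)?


Exponentials: e^0.37=1.4477, e^1.83=6.2339, e^-0.12=0.8869, e^-0.35=0.7047
Sum = 9.2732
Softmax = [0.1561, 0.6722, 0.0956, 0.076]
p[3] = 0.7047/9.2732 = 0.076

0.076


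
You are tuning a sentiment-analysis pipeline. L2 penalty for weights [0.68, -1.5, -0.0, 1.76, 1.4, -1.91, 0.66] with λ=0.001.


‖w‖₂² = (0.68)² + (-1.5)² + (-0.0)² + (1.76)² + (1.4)² + (-1.91)² + (0.66)²
     = 0.4624 + 2.25 + 0 + 3.0976 + 1.96 + 3.6481 + 0.4356
     = 11.8537
λ·‖w‖₂² = 0.001·11.8537 = 0.011854

0.011854


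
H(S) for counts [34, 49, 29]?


Probabilities: [34/112, 49/112, 29/112] ≈ [0.3036, 0.4375, 0.2589]
H = -((34/112)·log₂(34/112) + (49/112)·log₂(49/112) + (29/112)·log₂(29/112))
  = 1.5486 bits

1.5486 bits


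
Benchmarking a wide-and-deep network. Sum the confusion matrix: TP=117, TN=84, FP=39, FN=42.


Total = TP + TN + FP + FN
= 117 + 84 + 39 + 42
= 282
(Predicted positive: 156, predicted negative: 126)

282


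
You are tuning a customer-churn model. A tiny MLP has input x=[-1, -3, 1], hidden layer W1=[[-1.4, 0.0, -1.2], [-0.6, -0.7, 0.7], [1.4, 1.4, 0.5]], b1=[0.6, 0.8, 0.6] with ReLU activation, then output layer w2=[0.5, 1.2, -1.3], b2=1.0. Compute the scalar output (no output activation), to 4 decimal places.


z1[0] = (-1.4)·(-1) + (0.0)·(-3) + (-1.2)·(1) + 0.6 = 0.8
z1[1] = (-0.6)·(-1) + (-0.7)·(-3) + (0.7)·(1) + 0.8 = 4.2
z1[2] = (1.4)·(-1) + (1.4)·(-3) + (0.5)·(1) + 0.6 = -4.5
h = ReLU(z1) = [0.8, 4.2, 0.0]
output = (0.5)·(0.8) + (1.2)·(4.2) + (-1.3)·(0.0) + 1.0 = 6.44

6.44


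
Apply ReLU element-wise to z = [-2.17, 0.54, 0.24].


ReLU(-2.17) = max(0, -2.17) = 0.0
ReLU(0.54) = max(0, 0.54) = 0.54
ReLU(0.24) = max(0, 0.24) = 0.24
result = [0.0, 0.54, 0.24]

[0.0, 0.54, 0.24]


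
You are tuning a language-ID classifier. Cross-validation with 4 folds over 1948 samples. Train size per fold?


Fold size = 1948/4 = 487
Training per fold = 1948 - 487 = 1461

1461


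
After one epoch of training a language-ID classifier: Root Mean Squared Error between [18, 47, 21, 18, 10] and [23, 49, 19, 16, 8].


MSE = 41/5 = 8.2
RMSE = √(41/5) = 2.8636

2.8636
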